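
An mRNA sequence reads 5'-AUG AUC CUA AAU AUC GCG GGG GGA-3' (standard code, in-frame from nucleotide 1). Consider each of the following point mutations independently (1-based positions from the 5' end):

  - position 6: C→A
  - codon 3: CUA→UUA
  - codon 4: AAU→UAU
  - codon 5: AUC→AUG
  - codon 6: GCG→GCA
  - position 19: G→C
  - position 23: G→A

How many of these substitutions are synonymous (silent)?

Codon 2: AUC (Ile) → AUA (Ile) — synonymous.
Codon 3: CUA (Leu) → UUA (Leu) — synonymous.
Codon 4: AAU (Asn) → UAU (Tyr) — missense.
Codon 5: AUC (Ile) → AUG (Met) — missense.
Codon 6: GCG (Ala) → GCA (Ala) — synonymous.
Codon 7: GGG (Gly) → CGG (Arg) — missense.
Codon 8: GGA (Gly) → GAA (Glu) — missense.
Synonymous: 3 of 7.

3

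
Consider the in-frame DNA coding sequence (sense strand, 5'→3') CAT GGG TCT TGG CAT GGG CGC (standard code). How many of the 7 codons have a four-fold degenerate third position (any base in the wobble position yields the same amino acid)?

Codon 1 CAT (His): third position 2-fold.
Codon 2 GGG (Gly): third position 4-fold.
Codon 3 TCT (Ser): third position 4-fold.
Codon 4 TGG (Trp): third position 1-fold.
Codon 5 CAT (His): third position 2-fold.
Codon 6 GGG (Gly): third position 4-fold.
Codon 7 CGC (Arg): third position 4-fold.
Four-fold degenerate third positions: 4.

4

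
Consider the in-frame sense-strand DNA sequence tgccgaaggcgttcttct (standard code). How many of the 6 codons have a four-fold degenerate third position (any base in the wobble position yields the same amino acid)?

4

Codon 1 TGC (Cys): third position 2-fold.
Codon 2 CGA (Arg): third position 4-fold.
Codon 3 AGG (Arg): third position 2-fold.
Codon 4 CGT (Arg): third position 4-fold.
Codon 5 TCT (Ser): third position 4-fold.
Codon 6 TCT (Ser): third position 4-fold.
Four-fold degenerate third positions: 4.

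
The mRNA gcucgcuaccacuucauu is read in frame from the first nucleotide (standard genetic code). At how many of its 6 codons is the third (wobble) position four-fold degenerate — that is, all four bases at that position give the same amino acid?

2

Codon 1 GCU (Ala): third position 4-fold.
Codon 2 CGC (Arg): third position 4-fold.
Codon 3 UAC (Tyr): third position 2-fold.
Codon 4 CAC (His): third position 2-fold.
Codon 5 UUC (Phe): third position 2-fold.
Codon 6 AUU (Ile): third position 3-fold.
Four-fold degenerate third positions: 2.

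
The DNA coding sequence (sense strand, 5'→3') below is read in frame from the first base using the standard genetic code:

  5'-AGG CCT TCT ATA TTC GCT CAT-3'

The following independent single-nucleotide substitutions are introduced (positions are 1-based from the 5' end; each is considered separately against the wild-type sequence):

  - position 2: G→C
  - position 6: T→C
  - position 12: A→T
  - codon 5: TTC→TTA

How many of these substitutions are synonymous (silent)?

2

Codon 1: AGG (Arg) → ACG (Thr) — missense.
Codon 2: CCT (Pro) → CCC (Pro) — synonymous.
Codon 4: ATA (Ile) → ATT (Ile) — synonymous.
Codon 5: TTC (Phe) → TTA (Leu) — missense.
Synonymous: 2 of 4.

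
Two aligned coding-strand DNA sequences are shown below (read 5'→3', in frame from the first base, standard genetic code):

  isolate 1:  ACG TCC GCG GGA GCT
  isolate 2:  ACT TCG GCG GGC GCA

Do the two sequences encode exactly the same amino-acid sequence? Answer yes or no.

Codon 1: ACG Thr / ACT Thr — synonymous.
Codon 2: TCC Ser / TCG Ser — synonymous.
Codon 3: GCG Ala / GCG Ala — identical.
Codon 4: GGA Gly / GGC Gly — synonymous.
Codon 5: GCT Ala / GCA Ala — synonymous.
Nonsynonymous differences: 0 → same protein.

yes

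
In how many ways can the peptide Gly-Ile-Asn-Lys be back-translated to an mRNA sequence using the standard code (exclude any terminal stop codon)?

48

Gly: 4 codons.
Ile: 3 codons.
Asn: 2 codons.
Lys: 2 codons.
4 × 3 × 2 × 2 = 48.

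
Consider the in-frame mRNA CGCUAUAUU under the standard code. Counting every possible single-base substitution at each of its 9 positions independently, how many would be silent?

Codon 1 (CGC, Arg): 3 synonymous substitutions.
Codon 2 (UAU, Tyr): 1 synonymous substitution.
Codon 3 (AUU, Ile): 2 synonymous substitutions.
Total: 3 + 1 + 2 = 6.

6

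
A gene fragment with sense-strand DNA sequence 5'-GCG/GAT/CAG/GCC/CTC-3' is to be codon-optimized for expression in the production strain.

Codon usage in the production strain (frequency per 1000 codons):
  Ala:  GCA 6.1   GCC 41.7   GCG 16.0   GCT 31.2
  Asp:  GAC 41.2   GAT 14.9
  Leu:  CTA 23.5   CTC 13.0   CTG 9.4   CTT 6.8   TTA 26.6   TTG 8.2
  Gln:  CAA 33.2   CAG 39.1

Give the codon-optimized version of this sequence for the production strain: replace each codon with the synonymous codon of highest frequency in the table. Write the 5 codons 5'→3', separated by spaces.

GCC GAC CAG GCC TTA

Codon 1 (Ala): best is GCC at 41.7.
Codon 2 (Asp): best is GAC at 41.2.
Codon 3 (Gln): best is CAG at 39.1.
Codon 4 (Ala): best is GCC at 41.7.
Codon 5 (Leu): best is TTA at 26.6.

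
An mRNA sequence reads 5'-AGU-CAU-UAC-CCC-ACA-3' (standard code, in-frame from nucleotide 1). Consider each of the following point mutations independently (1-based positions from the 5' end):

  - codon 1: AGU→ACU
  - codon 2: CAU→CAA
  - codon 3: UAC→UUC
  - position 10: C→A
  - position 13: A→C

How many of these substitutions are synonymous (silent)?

Codon 1: AGU (Ser) → ACU (Thr) — missense.
Codon 2: CAU (His) → CAA (Gln) — missense.
Codon 3: UAC (Tyr) → UUC (Phe) — missense.
Codon 4: CCC (Pro) → ACC (Thr) — missense.
Codon 5: ACA (Thr) → CCA (Pro) — missense.
Synonymous: 0 of 5.

0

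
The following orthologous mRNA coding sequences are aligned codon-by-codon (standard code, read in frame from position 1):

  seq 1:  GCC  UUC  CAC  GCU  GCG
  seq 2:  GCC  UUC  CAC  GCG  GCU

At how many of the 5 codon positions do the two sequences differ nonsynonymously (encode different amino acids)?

0

Codon 1: GCC Ala / GCC Ala — identical.
Codon 2: UUC Phe / UUC Phe — identical.
Codon 3: CAC His / CAC His — identical.
Codon 4: GCU Ala / GCG Ala — synonymous.
Codon 5: GCG Ala / GCU Ala — synonymous.
Nonsynonymous differences: 0.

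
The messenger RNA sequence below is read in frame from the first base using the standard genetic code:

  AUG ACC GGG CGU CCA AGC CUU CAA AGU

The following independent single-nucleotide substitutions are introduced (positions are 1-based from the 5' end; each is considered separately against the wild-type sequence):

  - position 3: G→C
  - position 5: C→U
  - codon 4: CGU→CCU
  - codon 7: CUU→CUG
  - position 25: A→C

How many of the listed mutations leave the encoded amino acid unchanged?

1

Codon 1: AUG (Met) → AUC (Ile) — missense.
Codon 2: ACC (Thr) → AUC (Ile) — missense.
Codon 4: CGU (Arg) → CCU (Pro) — missense.
Codon 7: CUU (Leu) → CUG (Leu) — synonymous.
Codon 9: AGU (Ser) → CGU (Arg) — missense.
Synonymous: 1 of 5.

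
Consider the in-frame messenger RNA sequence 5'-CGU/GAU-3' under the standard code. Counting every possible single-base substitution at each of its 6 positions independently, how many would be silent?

Codon 1 (CGU, Arg): 3 synonymous substitutions.
Codon 2 (GAU, Asp): 1 synonymous substitution.
Total: 3 + 1 = 4.

4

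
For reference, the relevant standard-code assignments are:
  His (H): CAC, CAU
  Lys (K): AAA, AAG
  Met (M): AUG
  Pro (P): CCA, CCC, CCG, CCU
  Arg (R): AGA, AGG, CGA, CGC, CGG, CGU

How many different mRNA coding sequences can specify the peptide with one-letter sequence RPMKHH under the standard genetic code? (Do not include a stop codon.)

Arg: 6 codons.
Pro: 4 codons.
Met: 1 codon.
Lys: 2 codons.
His: 2 codons.
His: 2 codons.
6 × 4 × 1 × 2 × 2 × 2 = 192.

192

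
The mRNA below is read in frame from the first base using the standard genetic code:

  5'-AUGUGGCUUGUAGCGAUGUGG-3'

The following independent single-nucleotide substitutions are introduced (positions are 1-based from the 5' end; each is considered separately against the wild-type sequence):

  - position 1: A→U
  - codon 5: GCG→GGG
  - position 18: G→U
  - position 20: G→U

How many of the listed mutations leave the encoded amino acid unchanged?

0

Codon 1: AUG (Met) → UUG (Leu) — missense.
Codon 5: GCG (Ala) → GGG (Gly) — missense.
Codon 6: AUG (Met) → AUU (Ile) — missense.
Codon 7: UGG (Trp) → UUG (Leu) — missense.
Synonymous: 0 of 4.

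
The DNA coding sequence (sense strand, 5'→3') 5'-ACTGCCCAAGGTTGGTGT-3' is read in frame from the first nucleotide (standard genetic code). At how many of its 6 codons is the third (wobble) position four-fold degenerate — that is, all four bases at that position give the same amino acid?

3

Codon 1 ACT (Thr): third position 4-fold.
Codon 2 GCC (Ala): third position 4-fold.
Codon 3 CAA (Gln): third position 2-fold.
Codon 4 GGT (Gly): third position 4-fold.
Codon 5 TGG (Trp): third position 1-fold.
Codon 6 TGT (Cys): third position 2-fold.
Four-fold degenerate third positions: 3.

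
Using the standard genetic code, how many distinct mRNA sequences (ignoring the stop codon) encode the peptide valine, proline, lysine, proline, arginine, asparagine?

Val: 4 codons.
Pro: 4 codons.
Lys: 2 codons.
Pro: 4 codons.
Arg: 6 codons.
Asn: 2 codons.
4 × 4 × 2 × 4 × 6 × 2 = 1536.

1536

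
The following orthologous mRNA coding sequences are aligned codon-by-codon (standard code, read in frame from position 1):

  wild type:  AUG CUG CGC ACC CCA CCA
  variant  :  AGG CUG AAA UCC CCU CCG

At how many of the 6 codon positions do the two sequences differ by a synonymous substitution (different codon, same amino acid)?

2

Codon 1: AUG Met / AGG Arg — nonsynonymous.
Codon 2: CUG Leu / CUG Leu — identical.
Codon 3: CGC Arg / AAA Lys — nonsynonymous.
Codon 4: ACC Thr / UCC Ser — nonsynonymous.
Codon 5: CCA Pro / CCU Pro — synonymous.
Codon 6: CCA Pro / CCG Pro — synonymous.
Synonymous differences: 2.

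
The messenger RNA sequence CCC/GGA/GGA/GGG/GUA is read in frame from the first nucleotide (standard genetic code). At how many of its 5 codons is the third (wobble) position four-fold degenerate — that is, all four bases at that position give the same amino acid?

5

Codon 1 CCC (Pro): third position 4-fold.
Codon 2 GGA (Gly): third position 4-fold.
Codon 3 GGA (Gly): third position 4-fold.
Codon 4 GGG (Gly): third position 4-fold.
Codon 5 GUA (Val): third position 4-fold.
Four-fold degenerate third positions: 5.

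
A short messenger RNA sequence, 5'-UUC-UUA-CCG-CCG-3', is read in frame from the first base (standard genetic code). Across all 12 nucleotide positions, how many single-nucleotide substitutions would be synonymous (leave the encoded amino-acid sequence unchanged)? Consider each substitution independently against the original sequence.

Codon 1 (UUC, Phe): 1 synonymous substitution.
Codon 2 (UUA, Leu): 2 synonymous substitutions.
Codon 3 (CCG, Pro): 3 synonymous substitutions.
Codon 4 (CCG, Pro): 3 synonymous substitutions.
Total: 1 + 2 + 3 + 3 = 9.

9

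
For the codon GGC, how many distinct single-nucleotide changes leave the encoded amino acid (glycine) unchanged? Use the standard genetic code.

Position 1: none → 0 synonymous.
Position 2: none → 0 synonymous.
Position 3: GGT, GGA, GGG → 3 synonymous.
Total: 0 + 0 + 3 = 3.

3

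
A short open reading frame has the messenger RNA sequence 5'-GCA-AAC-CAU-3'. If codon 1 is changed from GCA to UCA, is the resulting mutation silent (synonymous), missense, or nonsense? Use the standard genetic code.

Position 1 falls in codon 1: GCA → Ala.
After the substitution the codon is UCA → Ser.
Ala ≠ Ser, so this is a missense mutation.

missense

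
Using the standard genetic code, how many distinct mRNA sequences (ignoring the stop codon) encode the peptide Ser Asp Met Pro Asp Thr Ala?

1536

Ser: 6 codons.
Asp: 2 codons.
Met: 1 codon.
Pro: 4 codons.
Asp: 2 codons.
Thr: 4 codons.
Ala: 4 codons.
6 × 2 × 1 × 4 × 2 × 4 × 4 = 1536.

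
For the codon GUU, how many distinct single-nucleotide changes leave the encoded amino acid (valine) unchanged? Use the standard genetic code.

3

Position 1: none → 0 synonymous.
Position 2: none → 0 synonymous.
Position 3: GUC, GUA, GUG → 3 synonymous.
Total: 0 + 0 + 3 = 3.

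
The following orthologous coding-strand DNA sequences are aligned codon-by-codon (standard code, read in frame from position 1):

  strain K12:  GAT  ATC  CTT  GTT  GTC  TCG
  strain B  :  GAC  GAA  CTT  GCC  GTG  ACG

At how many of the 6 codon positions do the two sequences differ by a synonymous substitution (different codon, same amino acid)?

2

Codon 1: GAT Asp / GAC Asp — synonymous.
Codon 2: ATC Ile / GAA Glu — nonsynonymous.
Codon 3: CTT Leu / CTT Leu — identical.
Codon 4: GTT Val / GCC Ala — nonsynonymous.
Codon 5: GTC Val / GTG Val — synonymous.
Codon 6: TCG Ser / ACG Thr — nonsynonymous.
Synonymous differences: 2.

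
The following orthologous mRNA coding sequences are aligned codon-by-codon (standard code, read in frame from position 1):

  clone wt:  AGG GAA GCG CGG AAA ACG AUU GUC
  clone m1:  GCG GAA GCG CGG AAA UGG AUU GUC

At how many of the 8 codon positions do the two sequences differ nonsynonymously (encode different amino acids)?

2

Codon 1: AGG Arg / GCG Ala — nonsynonymous.
Codon 2: GAA Glu / GAA Glu — identical.
Codon 3: GCG Ala / GCG Ala — identical.
Codon 4: CGG Arg / CGG Arg — identical.
Codon 5: AAA Lys / AAA Lys — identical.
Codon 6: ACG Thr / UGG Trp — nonsynonymous.
Codon 7: AUU Ile / AUU Ile — identical.
Codon 8: GUC Val / GUC Val — identical.
Nonsynonymous differences: 2.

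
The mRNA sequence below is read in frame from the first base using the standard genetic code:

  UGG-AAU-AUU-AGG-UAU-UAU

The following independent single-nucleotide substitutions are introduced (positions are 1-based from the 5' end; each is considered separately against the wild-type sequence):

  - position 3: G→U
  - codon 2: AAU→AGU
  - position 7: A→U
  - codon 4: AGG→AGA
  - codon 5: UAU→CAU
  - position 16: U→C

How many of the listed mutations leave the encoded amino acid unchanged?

1

Codon 1: UGG (Trp) → UGU (Cys) — missense.
Codon 2: AAU (Asn) → AGU (Ser) — missense.
Codon 3: AUU (Ile) → UUU (Phe) — missense.
Codon 4: AGG (Arg) → AGA (Arg) — synonymous.
Codon 5: UAU (Tyr) → CAU (His) — missense.
Codon 6: UAU (Tyr) → CAU (His) — missense.
Synonymous: 1 of 6.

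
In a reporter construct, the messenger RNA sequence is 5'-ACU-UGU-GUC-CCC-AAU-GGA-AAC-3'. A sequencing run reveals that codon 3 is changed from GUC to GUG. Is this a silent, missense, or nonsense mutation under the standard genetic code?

silent

Position 9 falls in codon 3: GUC → Val.
After the substitution the codon is GUG → Val.
Both encode Val, so the change is synonymous.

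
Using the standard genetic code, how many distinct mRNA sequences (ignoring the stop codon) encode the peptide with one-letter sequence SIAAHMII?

Ser: 6 codons.
Ile: 3 codons.
Ala: 4 codons.
Ala: 4 codons.
His: 2 codons.
Met: 1 codon.
Ile: 3 codons.
Ile: 3 codons.
6 × 3 × 4 × 4 × 2 × 1 × 3 × 3 = 5184.

5184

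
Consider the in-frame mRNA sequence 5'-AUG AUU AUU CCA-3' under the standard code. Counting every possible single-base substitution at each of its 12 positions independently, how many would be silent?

Codon 1 (AUG, Met): 0 synonymous substitutions.
Codon 2 (AUU, Ile): 2 synonymous substitutions.
Codon 3 (AUU, Ile): 2 synonymous substitutions.
Codon 4 (CCA, Pro): 3 synonymous substitutions.
Total: 0 + 2 + 2 + 3 = 7.

7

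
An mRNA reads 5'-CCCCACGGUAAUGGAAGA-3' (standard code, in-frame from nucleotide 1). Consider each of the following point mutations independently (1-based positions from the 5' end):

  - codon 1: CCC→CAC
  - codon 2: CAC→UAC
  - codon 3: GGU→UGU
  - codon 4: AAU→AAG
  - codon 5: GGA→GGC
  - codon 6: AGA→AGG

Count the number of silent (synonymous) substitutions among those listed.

Codon 1: CCC (Pro) → CAC (His) — missense.
Codon 2: CAC (His) → UAC (Tyr) — missense.
Codon 3: GGU (Gly) → UGU (Cys) — missense.
Codon 4: AAU (Asn) → AAG (Lys) — missense.
Codon 5: GGA (Gly) → GGC (Gly) — synonymous.
Codon 6: AGA (Arg) → AGG (Arg) — synonymous.
Synonymous: 2 of 6.

2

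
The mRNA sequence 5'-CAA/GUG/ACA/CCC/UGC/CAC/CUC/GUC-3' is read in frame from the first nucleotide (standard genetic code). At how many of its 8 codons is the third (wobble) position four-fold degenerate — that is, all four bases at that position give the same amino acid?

5

Codon 1 CAA (Gln): third position 2-fold.
Codon 2 GUG (Val): third position 4-fold.
Codon 3 ACA (Thr): third position 4-fold.
Codon 4 CCC (Pro): third position 4-fold.
Codon 5 UGC (Cys): third position 2-fold.
Codon 6 CAC (His): third position 2-fold.
Codon 7 CUC (Leu): third position 4-fold.
Codon 8 GUC (Val): third position 4-fold.
Four-fold degenerate third positions: 5.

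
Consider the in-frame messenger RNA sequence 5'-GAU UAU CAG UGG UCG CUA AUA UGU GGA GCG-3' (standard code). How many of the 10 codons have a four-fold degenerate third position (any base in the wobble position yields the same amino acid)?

Codon 1 GAU (Asp): third position 2-fold.
Codon 2 UAU (Tyr): third position 2-fold.
Codon 3 CAG (Gln): third position 2-fold.
Codon 4 UGG (Trp): third position 1-fold.
Codon 5 UCG (Ser): third position 4-fold.
Codon 6 CUA (Leu): third position 4-fold.
Codon 7 AUA (Ile): third position 3-fold.
Codon 8 UGU (Cys): third position 2-fold.
Codon 9 GGA (Gly): third position 4-fold.
Codon 10 GCG (Ala): third position 4-fold.
Four-fold degenerate third positions: 4.

4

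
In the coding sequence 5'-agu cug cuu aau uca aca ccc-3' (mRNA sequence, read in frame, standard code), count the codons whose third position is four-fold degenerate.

Codon 1 AGU (Ser): third position 2-fold.
Codon 2 CUG (Leu): third position 4-fold.
Codon 3 CUU (Leu): third position 4-fold.
Codon 4 AAU (Asn): third position 2-fold.
Codon 5 UCA (Ser): third position 4-fold.
Codon 6 ACA (Thr): third position 4-fold.
Codon 7 CCC (Pro): third position 4-fold.
Four-fold degenerate third positions: 5.

5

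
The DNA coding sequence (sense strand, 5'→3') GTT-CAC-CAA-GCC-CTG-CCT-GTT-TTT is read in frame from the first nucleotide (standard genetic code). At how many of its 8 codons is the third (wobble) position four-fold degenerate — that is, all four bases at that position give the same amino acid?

5

Codon 1 GTT (Val): third position 4-fold.
Codon 2 CAC (His): third position 2-fold.
Codon 3 CAA (Gln): third position 2-fold.
Codon 4 GCC (Ala): third position 4-fold.
Codon 5 CTG (Leu): third position 4-fold.
Codon 6 CCT (Pro): third position 4-fold.
Codon 7 GTT (Val): third position 4-fold.
Codon 8 TTT (Phe): third position 2-fold.
Four-fold degenerate third positions: 5.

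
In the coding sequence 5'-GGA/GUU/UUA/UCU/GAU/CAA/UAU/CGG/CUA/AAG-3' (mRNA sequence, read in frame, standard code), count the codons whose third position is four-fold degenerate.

5

Codon 1 GGA (Gly): third position 4-fold.
Codon 2 GUU (Val): third position 4-fold.
Codon 3 UUA (Leu): third position 2-fold.
Codon 4 UCU (Ser): third position 4-fold.
Codon 5 GAU (Asp): third position 2-fold.
Codon 6 CAA (Gln): third position 2-fold.
Codon 7 UAU (Tyr): third position 2-fold.
Codon 8 CGG (Arg): third position 4-fold.
Codon 9 CUA (Leu): third position 4-fold.
Codon 10 AAG (Lys): third position 2-fold.
Four-fold degenerate third positions: 5.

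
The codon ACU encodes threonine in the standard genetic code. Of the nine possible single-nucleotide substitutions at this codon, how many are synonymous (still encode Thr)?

3

Position 1: none → 0 synonymous.
Position 2: none → 0 synonymous.
Position 3: ACC, ACA, ACG → 3 synonymous.
Total: 0 + 0 + 3 = 3.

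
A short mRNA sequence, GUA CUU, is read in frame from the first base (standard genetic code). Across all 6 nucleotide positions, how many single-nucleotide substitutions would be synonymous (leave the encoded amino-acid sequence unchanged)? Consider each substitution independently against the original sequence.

6

Codon 1 (GUA, Val): 3 synonymous substitutions.
Codon 2 (CUU, Leu): 3 synonymous substitutions.
Total: 3 + 3 = 6.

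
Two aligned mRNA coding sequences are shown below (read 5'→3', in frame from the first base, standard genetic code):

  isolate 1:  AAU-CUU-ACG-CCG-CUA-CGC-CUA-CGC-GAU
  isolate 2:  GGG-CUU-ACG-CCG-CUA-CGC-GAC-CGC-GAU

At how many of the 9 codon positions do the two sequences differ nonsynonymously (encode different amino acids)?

2

Codon 1: AAU Asn / GGG Gly — nonsynonymous.
Codon 2: CUU Leu / CUU Leu — identical.
Codon 3: ACG Thr / ACG Thr — identical.
Codon 4: CCG Pro / CCG Pro — identical.
Codon 5: CUA Leu / CUA Leu — identical.
Codon 6: CGC Arg / CGC Arg — identical.
Codon 7: CUA Leu / GAC Asp — nonsynonymous.
Codon 8: CGC Arg / CGC Arg — identical.
Codon 9: GAU Asp / GAU Asp — identical.
Nonsynonymous differences: 2.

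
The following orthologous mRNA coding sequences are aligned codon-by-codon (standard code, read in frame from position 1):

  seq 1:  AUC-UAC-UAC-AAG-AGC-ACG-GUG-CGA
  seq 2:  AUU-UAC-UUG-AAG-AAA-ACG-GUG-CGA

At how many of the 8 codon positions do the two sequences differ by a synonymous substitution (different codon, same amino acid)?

1

Codon 1: AUC Ile / AUU Ile — synonymous.
Codon 2: UAC Tyr / UAC Tyr — identical.
Codon 3: UAC Tyr / UUG Leu — nonsynonymous.
Codon 4: AAG Lys / AAG Lys — identical.
Codon 5: AGC Ser / AAA Lys — nonsynonymous.
Codon 6: ACG Thr / ACG Thr — identical.
Codon 7: GUG Val / GUG Val — identical.
Codon 8: CGA Arg / CGA Arg — identical.
Synonymous differences: 1.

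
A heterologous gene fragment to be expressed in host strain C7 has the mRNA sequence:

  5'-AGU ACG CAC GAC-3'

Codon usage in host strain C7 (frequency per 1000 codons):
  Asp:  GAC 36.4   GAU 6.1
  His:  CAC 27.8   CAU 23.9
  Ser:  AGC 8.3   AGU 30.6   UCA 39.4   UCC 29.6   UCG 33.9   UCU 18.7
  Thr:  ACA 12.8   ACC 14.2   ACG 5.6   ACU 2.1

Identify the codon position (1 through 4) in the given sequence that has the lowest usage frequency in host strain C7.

2

Codon 1 AGU (Ser): 30.6 per 1000.
Codon 2 ACG (Thr): 5.6 per 1000.
Codon 3 CAC (His): 27.8 per 1000.
Codon 4 GAC (Asp): 36.4 per 1000.
Lowest frequency is 5.6 at codon 2.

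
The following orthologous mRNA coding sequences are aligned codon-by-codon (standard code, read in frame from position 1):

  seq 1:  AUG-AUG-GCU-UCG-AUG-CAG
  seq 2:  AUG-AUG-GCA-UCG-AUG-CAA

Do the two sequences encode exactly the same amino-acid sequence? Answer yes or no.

Codon 1: AUG Met / AUG Met — identical.
Codon 2: AUG Met / AUG Met — identical.
Codon 3: GCU Ala / GCA Ala — synonymous.
Codon 4: UCG Ser / UCG Ser — identical.
Codon 5: AUG Met / AUG Met — identical.
Codon 6: CAG Gln / CAA Gln — synonymous.
Nonsynonymous differences: 0 → same protein.

yes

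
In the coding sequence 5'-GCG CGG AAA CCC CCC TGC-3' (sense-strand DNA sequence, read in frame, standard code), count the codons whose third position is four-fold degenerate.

Codon 1 GCG (Ala): third position 4-fold.
Codon 2 CGG (Arg): third position 4-fold.
Codon 3 AAA (Lys): third position 2-fold.
Codon 4 CCC (Pro): third position 4-fold.
Codon 5 CCC (Pro): third position 4-fold.
Codon 6 TGC (Cys): third position 2-fold.
Four-fold degenerate third positions: 4.

4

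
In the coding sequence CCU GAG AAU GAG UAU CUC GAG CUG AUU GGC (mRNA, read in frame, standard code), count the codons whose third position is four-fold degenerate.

Codon 1 CCU (Pro): third position 4-fold.
Codon 2 GAG (Glu): third position 2-fold.
Codon 3 AAU (Asn): third position 2-fold.
Codon 4 GAG (Glu): third position 2-fold.
Codon 5 UAU (Tyr): third position 2-fold.
Codon 6 CUC (Leu): third position 4-fold.
Codon 7 GAG (Glu): third position 2-fold.
Codon 8 CUG (Leu): third position 4-fold.
Codon 9 AUU (Ile): third position 3-fold.
Codon 10 GGC (Gly): third position 4-fold.
Four-fold degenerate third positions: 4.

4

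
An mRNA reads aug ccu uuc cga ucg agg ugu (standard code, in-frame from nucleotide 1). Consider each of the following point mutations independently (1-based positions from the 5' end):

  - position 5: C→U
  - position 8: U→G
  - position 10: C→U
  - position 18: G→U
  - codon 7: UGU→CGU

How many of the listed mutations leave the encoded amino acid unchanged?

0

Codon 2: CCU (Pro) → CUU (Leu) — missense.
Codon 3: UUC (Phe) → UGC (Cys) — missense.
Codon 4: CGA (Arg) → UGA (Stop) — nonsense.
Codon 6: AGG (Arg) → AGU (Ser) — missense.
Codon 7: UGU (Cys) → CGU (Arg) — missense.
Synonymous: 0 of 5.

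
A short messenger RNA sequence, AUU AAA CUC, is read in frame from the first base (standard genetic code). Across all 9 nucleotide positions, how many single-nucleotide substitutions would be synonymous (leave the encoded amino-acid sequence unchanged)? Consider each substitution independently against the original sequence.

Codon 1 (AUU, Ile): 2 synonymous substitutions.
Codon 2 (AAA, Lys): 1 synonymous substitution.
Codon 3 (CUC, Leu): 3 synonymous substitutions.
Total: 2 + 1 + 3 = 6.

6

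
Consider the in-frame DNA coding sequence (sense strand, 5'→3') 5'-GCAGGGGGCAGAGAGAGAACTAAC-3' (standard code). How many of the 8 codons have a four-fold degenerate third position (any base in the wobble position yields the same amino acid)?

Codon 1 GCA (Ala): third position 4-fold.
Codon 2 GGG (Gly): third position 4-fold.
Codon 3 GGC (Gly): third position 4-fold.
Codon 4 AGA (Arg): third position 2-fold.
Codon 5 GAG (Glu): third position 2-fold.
Codon 6 AGA (Arg): third position 2-fold.
Codon 7 ACT (Thr): third position 4-fold.
Codon 8 AAC (Asn): third position 2-fold.
Four-fold degenerate third positions: 4.

4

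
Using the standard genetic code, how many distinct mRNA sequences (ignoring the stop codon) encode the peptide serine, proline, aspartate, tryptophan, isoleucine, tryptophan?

Ser: 6 codons.
Pro: 4 codons.
Asp: 2 codons.
Trp: 1 codon.
Ile: 3 codons.
Trp: 1 codon.
6 × 4 × 2 × 1 × 3 × 1 = 144.

144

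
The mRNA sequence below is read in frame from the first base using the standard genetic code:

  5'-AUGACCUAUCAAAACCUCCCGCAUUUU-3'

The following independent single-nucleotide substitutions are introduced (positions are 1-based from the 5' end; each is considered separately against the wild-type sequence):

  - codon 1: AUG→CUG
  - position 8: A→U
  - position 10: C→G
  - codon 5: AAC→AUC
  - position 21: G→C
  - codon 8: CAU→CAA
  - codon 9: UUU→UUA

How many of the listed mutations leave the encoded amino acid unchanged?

Codon 1: AUG (Met) → CUG (Leu) — missense.
Codon 3: UAU (Tyr) → UUU (Phe) — missense.
Codon 4: CAA (Gln) → GAA (Glu) — missense.
Codon 5: AAC (Asn) → AUC (Ile) — missense.
Codon 7: CCG (Pro) → CCC (Pro) — synonymous.
Codon 8: CAU (His) → CAA (Gln) — missense.
Codon 9: UUU (Phe) → UUA (Leu) — missense.
Synonymous: 1 of 7.

1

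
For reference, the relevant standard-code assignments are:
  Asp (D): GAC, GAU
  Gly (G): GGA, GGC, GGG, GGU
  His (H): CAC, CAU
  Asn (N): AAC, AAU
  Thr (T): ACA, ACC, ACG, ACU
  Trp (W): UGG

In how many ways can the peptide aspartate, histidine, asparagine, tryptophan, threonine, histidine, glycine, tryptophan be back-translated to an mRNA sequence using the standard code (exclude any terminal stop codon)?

Asp: 2 codons.
His: 2 codons.
Asn: 2 codons.
Trp: 1 codon.
Thr: 4 codons.
His: 2 codons.
Gly: 4 codons.
Trp: 1 codon.
2 × 2 × 2 × 1 × 4 × 2 × 4 × 1 = 256.

256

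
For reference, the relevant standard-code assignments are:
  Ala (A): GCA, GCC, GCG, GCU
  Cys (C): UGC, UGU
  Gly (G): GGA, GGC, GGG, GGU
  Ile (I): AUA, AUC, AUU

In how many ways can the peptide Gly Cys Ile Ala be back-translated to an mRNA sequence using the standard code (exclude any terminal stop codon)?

Gly: 4 codons.
Cys: 2 codons.
Ile: 3 codons.
Ala: 4 codons.
4 × 2 × 3 × 4 = 96.

96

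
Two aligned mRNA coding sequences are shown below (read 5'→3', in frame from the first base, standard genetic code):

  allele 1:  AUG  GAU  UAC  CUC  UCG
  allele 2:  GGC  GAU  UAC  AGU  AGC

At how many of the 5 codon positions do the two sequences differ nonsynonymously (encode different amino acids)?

2

Codon 1: AUG Met / GGC Gly — nonsynonymous.
Codon 2: GAU Asp / GAU Asp — identical.
Codon 3: UAC Tyr / UAC Tyr — identical.
Codon 4: CUC Leu / AGU Ser — nonsynonymous.
Codon 5: UCG Ser / AGC Ser — synonymous.
Nonsynonymous differences: 2.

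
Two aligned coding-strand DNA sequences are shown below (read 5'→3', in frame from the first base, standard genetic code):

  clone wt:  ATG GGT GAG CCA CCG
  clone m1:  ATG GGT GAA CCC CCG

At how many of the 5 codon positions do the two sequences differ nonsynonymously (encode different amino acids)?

0

Codon 1: ATG Met / ATG Met — identical.
Codon 2: GGT Gly / GGT Gly — identical.
Codon 3: GAG Glu / GAA Glu — synonymous.
Codon 4: CCA Pro / CCC Pro — synonymous.
Codon 5: CCG Pro / CCG Pro — identical.
Nonsynonymous differences: 0.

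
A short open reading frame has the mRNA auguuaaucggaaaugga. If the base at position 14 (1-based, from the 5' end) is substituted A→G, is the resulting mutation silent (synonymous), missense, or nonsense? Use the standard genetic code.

missense

Position 14 falls in codon 5: AAU → Asn.
After the substitution the codon is AGU → Ser.
Asn ≠ Ser, so this is a missense mutation.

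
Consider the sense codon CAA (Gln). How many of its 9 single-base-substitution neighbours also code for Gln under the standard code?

1

Position 1: none → 0 synonymous.
Position 2: none → 0 synonymous.
Position 3: CAG → 1 synonymous.
Total: 0 + 0 + 1 = 1.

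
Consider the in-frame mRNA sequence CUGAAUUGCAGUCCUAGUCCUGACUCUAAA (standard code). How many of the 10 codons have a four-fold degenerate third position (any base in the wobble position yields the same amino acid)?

Codon 1 CUG (Leu): third position 4-fold.
Codon 2 AAU (Asn): third position 2-fold.
Codon 3 UGC (Cys): third position 2-fold.
Codon 4 AGU (Ser): third position 2-fold.
Codon 5 CCU (Pro): third position 4-fold.
Codon 6 AGU (Ser): third position 2-fold.
Codon 7 CCU (Pro): third position 4-fold.
Codon 8 GAC (Asp): third position 2-fold.
Codon 9 UCU (Ser): third position 4-fold.
Codon 10 AAA (Lys): third position 2-fold.
Four-fold degenerate third positions: 4.

4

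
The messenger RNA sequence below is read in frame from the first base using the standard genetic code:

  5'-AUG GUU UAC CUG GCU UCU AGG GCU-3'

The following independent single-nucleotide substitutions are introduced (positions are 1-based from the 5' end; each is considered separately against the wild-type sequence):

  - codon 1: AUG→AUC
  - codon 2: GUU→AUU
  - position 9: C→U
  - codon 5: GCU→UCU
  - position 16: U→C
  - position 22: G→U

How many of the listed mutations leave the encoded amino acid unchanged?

Codon 1: AUG (Met) → AUC (Ile) — missense.
Codon 2: GUU (Val) → AUU (Ile) — missense.
Codon 3: UAC (Tyr) → UAU (Tyr) — synonymous.
Codon 5: GCU (Ala) → UCU (Ser) — missense.
Codon 6: UCU (Ser) → CCU (Pro) — missense.
Codon 8: GCU (Ala) → UCU (Ser) — missense.
Synonymous: 1 of 6.

1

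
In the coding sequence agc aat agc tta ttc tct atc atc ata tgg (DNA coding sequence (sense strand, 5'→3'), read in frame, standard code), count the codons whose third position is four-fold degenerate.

1

Codon 1 AGC (Ser): third position 2-fold.
Codon 2 AAT (Asn): third position 2-fold.
Codon 3 AGC (Ser): third position 2-fold.
Codon 4 TTA (Leu): third position 2-fold.
Codon 5 TTC (Phe): third position 2-fold.
Codon 6 TCT (Ser): third position 4-fold.
Codon 7 ATC (Ile): third position 3-fold.
Codon 8 ATC (Ile): third position 3-fold.
Codon 9 ATA (Ile): third position 3-fold.
Codon 10 TGG (Trp): third position 1-fold.
Four-fold degenerate third positions: 1.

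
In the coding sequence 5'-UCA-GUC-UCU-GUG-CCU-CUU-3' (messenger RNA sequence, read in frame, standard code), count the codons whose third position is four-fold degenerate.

Codon 1 UCA (Ser): third position 4-fold.
Codon 2 GUC (Val): third position 4-fold.
Codon 3 UCU (Ser): third position 4-fold.
Codon 4 GUG (Val): third position 4-fold.
Codon 5 CCU (Pro): third position 4-fold.
Codon 6 CUU (Leu): third position 4-fold.
Four-fold degenerate third positions: 6.

6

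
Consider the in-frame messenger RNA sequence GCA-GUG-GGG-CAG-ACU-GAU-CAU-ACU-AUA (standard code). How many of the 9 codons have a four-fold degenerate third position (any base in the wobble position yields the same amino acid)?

Codon 1 GCA (Ala): third position 4-fold.
Codon 2 GUG (Val): third position 4-fold.
Codon 3 GGG (Gly): third position 4-fold.
Codon 4 CAG (Gln): third position 2-fold.
Codon 5 ACU (Thr): third position 4-fold.
Codon 6 GAU (Asp): third position 2-fold.
Codon 7 CAU (His): third position 2-fold.
Codon 8 ACU (Thr): third position 4-fold.
Codon 9 AUA (Ile): third position 3-fold.
Four-fold degenerate third positions: 5.

5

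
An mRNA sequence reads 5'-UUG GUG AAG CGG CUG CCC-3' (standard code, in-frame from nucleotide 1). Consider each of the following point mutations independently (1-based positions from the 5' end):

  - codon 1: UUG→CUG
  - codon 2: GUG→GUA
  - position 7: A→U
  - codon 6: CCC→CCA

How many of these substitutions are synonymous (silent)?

3

Codon 1: UUG (Leu) → CUG (Leu) — synonymous.
Codon 2: GUG (Val) → GUA (Val) — synonymous.
Codon 3: AAG (Lys) → UAG (Stop) — nonsense.
Codon 6: CCC (Pro) → CCA (Pro) — synonymous.
Synonymous: 3 of 4.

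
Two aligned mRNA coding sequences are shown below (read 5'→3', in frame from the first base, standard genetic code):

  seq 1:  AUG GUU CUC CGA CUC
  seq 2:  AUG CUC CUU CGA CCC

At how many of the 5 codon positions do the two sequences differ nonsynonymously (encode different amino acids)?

Codon 1: AUG Met / AUG Met — identical.
Codon 2: GUU Val / CUC Leu — nonsynonymous.
Codon 3: CUC Leu / CUU Leu — synonymous.
Codon 4: CGA Arg / CGA Arg — identical.
Codon 5: CUC Leu / CCC Pro — nonsynonymous.
Nonsynonymous differences: 2.

2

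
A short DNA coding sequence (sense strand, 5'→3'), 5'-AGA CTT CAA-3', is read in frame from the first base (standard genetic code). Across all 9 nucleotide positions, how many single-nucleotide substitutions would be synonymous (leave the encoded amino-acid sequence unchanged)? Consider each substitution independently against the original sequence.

6

Codon 1 (AGA, Arg): 2 synonymous substitutions.
Codon 2 (CTT, Leu): 3 synonymous substitutions.
Codon 3 (CAA, Gln): 1 synonymous substitution.
Total: 2 + 3 + 1 = 6.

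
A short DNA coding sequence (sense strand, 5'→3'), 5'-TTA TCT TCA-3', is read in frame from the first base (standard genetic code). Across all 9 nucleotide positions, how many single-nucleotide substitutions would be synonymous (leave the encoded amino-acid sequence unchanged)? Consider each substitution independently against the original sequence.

Codon 1 (TTA, Leu): 2 synonymous substitutions.
Codon 2 (TCT, Ser): 3 synonymous substitutions.
Codon 3 (TCA, Ser): 3 synonymous substitutions.
Total: 2 + 3 + 3 = 8.

8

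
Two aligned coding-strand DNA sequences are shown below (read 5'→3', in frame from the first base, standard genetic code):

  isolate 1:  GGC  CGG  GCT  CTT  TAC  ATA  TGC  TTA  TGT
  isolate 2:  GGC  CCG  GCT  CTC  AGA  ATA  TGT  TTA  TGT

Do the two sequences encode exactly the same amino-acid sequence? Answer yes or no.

no

Codon 1: GGC Gly / GGC Gly — identical.
Codon 2: CGG Arg / CCG Pro — nonsynonymous.
Codon 3: GCT Ala / GCT Ala — identical.
Codon 4: CTT Leu / CTC Leu — synonymous.
Codon 5: TAC Tyr / AGA Arg — nonsynonymous.
Codon 6: ATA Ile / ATA Ile — identical.
Codon 7: TGC Cys / TGT Cys — synonymous.
Codon 8: TTA Leu / TTA Leu — identical.
Codon 9: TGT Cys / TGT Cys — identical.
Nonsynonymous differences: 2 → different protein.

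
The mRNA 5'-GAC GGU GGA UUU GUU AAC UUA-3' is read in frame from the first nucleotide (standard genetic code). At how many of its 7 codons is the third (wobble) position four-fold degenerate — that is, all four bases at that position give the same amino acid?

Codon 1 GAC (Asp): third position 2-fold.
Codon 2 GGU (Gly): third position 4-fold.
Codon 3 GGA (Gly): third position 4-fold.
Codon 4 UUU (Phe): third position 2-fold.
Codon 5 GUU (Val): third position 4-fold.
Codon 6 AAC (Asn): third position 2-fold.
Codon 7 UUA (Leu): third position 2-fold.
Four-fold degenerate third positions: 3.

3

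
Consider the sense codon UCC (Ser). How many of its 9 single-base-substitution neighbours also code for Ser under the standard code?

3

Position 1: none → 0 synonymous.
Position 2: none → 0 synonymous.
Position 3: UCU, UCA, UCG → 3 synonymous.
Total: 0 + 0 + 3 = 3.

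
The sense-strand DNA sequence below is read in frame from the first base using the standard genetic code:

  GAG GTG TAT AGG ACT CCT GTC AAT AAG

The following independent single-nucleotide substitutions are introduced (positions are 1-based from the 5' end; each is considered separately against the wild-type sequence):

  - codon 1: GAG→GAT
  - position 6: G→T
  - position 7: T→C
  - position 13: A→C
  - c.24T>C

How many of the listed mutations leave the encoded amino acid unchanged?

Codon 1: GAG (Glu) → GAT (Asp) — missense.
Codon 2: GTG (Val) → GTT (Val) — synonymous.
Codon 3: TAT (Tyr) → CAT (His) — missense.
Codon 5: ACT (Thr) → CCT (Pro) — missense.
Codon 8: AAT (Asn) → AAC (Asn) — synonymous.
Synonymous: 2 of 5.

2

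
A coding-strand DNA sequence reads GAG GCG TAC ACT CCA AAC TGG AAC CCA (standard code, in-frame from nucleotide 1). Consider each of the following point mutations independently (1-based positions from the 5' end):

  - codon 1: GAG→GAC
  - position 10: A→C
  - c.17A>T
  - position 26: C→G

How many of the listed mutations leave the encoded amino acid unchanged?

0

Codon 1: GAG (Glu) → GAC (Asp) — missense.
Codon 4: ACT (Thr) → CCT (Pro) — missense.
Codon 6: AAC (Asn) → ATC (Ile) — missense.
Codon 9: CCA (Pro) → CGA (Arg) — missense.
Synonymous: 0 of 4.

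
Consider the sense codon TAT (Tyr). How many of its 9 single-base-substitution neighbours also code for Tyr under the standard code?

Position 1: none → 0 synonymous.
Position 2: none → 0 synonymous.
Position 3: TAC → 1 synonymous.
Total: 0 + 0 + 1 = 1.

1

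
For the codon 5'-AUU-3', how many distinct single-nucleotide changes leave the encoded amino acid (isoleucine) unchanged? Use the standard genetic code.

Position 1: none → 0 synonymous.
Position 2: none → 0 synonymous.
Position 3: AUC, AUA → 2 synonymous.
Total: 0 + 0 + 2 = 2.

2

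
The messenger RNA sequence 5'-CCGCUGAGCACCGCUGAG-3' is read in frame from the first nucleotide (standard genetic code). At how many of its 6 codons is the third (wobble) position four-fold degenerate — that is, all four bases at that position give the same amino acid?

4

Codon 1 CCG (Pro): third position 4-fold.
Codon 2 CUG (Leu): third position 4-fold.
Codon 3 AGC (Ser): third position 2-fold.
Codon 4 ACC (Thr): third position 4-fold.
Codon 5 GCU (Ala): third position 4-fold.
Codon 6 GAG (Glu): third position 2-fold.
Four-fold degenerate third positions: 4.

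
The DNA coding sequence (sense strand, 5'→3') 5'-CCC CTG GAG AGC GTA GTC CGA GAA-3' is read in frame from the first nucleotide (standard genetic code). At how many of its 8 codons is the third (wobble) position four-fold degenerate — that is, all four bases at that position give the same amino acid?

5

Codon 1 CCC (Pro): third position 4-fold.
Codon 2 CTG (Leu): third position 4-fold.
Codon 3 GAG (Glu): third position 2-fold.
Codon 4 AGC (Ser): third position 2-fold.
Codon 5 GTA (Val): third position 4-fold.
Codon 6 GTC (Val): third position 4-fold.
Codon 7 CGA (Arg): third position 4-fold.
Codon 8 GAA (Glu): third position 2-fold.
Four-fold degenerate third positions: 5.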